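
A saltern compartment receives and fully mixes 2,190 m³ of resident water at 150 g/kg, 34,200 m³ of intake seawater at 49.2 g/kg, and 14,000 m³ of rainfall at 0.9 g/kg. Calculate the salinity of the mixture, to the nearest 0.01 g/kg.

40.16 g/kg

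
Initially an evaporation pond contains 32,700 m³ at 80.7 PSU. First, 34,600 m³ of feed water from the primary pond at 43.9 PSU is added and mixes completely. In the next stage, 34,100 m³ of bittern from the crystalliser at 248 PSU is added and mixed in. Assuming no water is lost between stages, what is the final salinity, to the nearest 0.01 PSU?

124.40 PSU

Weighted by volume,
Initial salt = 32,700×80.7 = 2,638,890
After stage 1: salt = 2,638,890 + 34,600×43.9 = 4,157,830; volume = 67,300 m³; S = 61.781 PSU
After stage 2: salt = 4,157,830 + 34,100×248 = 12,614,630; volume = 101,400 m³
S = 12,614,630 / 101,400 = 124.4046 PSU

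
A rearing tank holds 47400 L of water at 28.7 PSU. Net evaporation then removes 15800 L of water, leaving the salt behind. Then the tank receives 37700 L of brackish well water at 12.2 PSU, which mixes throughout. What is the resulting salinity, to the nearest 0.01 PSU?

26.27 PSU

After evaporation: salt = 47,400×28.7 = 1,360,380; volume = 47,400 − 15,800 = 31,600 L
After mixing: salt = 1,360,380 + 37,700×12.2 = 1,820,320; volume = 31,600 + 37,700 = 69,300 L
S = 1,820,320 / 69,300 = 26.2672 PSU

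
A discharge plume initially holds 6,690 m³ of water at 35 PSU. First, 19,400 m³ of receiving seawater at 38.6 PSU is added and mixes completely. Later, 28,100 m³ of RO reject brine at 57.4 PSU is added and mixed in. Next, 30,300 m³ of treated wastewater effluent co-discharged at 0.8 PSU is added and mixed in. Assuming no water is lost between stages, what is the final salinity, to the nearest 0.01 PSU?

31.01 PSU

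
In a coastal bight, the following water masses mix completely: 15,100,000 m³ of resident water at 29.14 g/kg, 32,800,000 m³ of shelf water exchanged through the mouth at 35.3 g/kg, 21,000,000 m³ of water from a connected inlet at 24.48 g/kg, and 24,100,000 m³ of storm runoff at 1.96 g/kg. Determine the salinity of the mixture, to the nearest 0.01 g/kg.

23.22 g/kg

By conservation of dissolved salt,
salt = 15,100,000×29.14 + 32,800,000×35.3 + 21,000,000×24.48 + 24,100,000×1.96 = 440,014,000 + 1,157,840,000 + 514,080,000 + 47,236,000 = 2,159,170,000
volume = 15,100,000 + 32,800,000 + 21,000,000 + 24,100,000 = 93,000,000 m³
S = 2,159,170,000 / 93,000,000 = 23.2169 g/kg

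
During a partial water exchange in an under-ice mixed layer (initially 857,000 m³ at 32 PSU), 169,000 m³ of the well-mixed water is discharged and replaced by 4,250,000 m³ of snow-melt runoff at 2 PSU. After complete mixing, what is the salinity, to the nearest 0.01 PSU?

6.18 PSU

Remaining after removal: 688,000 m³ at 32 PSU (salt = 22,016,000)
After addition: salt = 22,016,000 + 4,250,000×2 = 30,516,000; volume = 4,938,000 m³
S = 30,516,000 / 4,938,000 = 6.1798 PSU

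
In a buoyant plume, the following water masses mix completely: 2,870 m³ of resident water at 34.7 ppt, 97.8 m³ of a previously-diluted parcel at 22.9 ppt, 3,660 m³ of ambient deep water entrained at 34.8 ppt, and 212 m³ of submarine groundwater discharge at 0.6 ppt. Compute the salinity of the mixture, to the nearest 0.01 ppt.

By conservation of dissolved salt,
salt = 2,870×34.7 + 97.8×22.9 + 3,660×34.8 + 212×0.6 = 99,589 + 2,239.62 + 127,368 + 127.2 = 229,323.82
volume = 2,870 + 97.8 + 3,660 + 212 = 6,839.8 m³
S = 229,323.82 / 6,839.8 = 33.5279 ppt

33.53 ppt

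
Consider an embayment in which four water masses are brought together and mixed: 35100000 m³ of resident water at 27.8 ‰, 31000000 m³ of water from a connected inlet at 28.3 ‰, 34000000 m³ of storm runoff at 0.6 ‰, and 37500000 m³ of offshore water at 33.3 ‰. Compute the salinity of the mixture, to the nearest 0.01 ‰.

22.69 ‰

Total salt / total volume:
salt = 35,100,000×27.8 + 31,000,000×28.3 + 34,000,000×0.6 + 37,500,000×33.3 = 975,780,000 + 877,300,000 + 20,400,000 + 1,248,750,000 = 3,122,230,000
volume = 35,100,000 + 31,000,000 + 34,000,000 + 37,500,000 = 137,600,000 m³
S = 3,122,230,000 / 137,600,000 = 22.6906 ‰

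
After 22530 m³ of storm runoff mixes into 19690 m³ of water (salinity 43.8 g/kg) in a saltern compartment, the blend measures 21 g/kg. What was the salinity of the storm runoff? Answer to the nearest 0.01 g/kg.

1.07 g/kg

Salt balance: 19,690×43.8 + 22,530×S = 42,220×21
862,422 + 22,530·S = 886,620
S = (886,620 − 862,422) / 22,530 = 1.074 g/kg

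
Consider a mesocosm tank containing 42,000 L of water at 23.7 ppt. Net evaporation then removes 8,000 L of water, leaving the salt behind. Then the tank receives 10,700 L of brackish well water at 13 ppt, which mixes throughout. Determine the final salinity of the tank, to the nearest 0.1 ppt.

25.4 ppt

After evaporation: salt = 42,000×23.7 = 995,400; volume = 42,000 − 8,000 = 34,000 L
After mixing: salt = 995,400 + 10,700×13 = 1,134,500; volume = 34,000 + 10,700 = 44,700 L
S = 1,134,500 / 44,700 = 25.3803 ppt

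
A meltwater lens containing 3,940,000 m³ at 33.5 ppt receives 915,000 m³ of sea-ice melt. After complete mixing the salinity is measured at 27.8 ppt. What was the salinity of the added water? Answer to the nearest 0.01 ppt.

3.26 ppt

Salt balance: 3,940,000×33.5 + 915,000×S = 4,855,000×27.8
131,990,000 + 915,000·S = 134,969,000
S = (134,969,000 − 131,990,000) / 915,000 = 3.2557 ppt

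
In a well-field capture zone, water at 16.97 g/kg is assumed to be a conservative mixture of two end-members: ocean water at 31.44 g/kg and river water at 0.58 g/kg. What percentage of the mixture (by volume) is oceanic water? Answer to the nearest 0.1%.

53.1%

Let g be the oceanic fraction. Salt balance per unit volume:
g×31.44 + (1−g)×0.58 = 16.97
g = (16.97 − 0.58) / (31.44 − 0.58) = 16.39/30.86 = 0.5311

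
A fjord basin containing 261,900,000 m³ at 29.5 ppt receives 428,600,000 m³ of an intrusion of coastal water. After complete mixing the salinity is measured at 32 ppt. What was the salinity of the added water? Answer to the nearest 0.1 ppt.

33.5 ppt

Salt balance: 261,900,000×29.5 + 428,600,000×S = 690,500,000×32
7,726,050,000 + 428,600,000·S = 22,096,000,000
S = (22,096,000,000 − 7,726,050,000) / 428,600,000 = 33.5276 ppt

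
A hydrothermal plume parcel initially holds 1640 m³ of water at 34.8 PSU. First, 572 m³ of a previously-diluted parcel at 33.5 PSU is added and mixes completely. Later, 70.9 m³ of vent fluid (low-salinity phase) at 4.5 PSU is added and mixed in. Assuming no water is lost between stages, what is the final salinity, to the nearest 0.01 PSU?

33.53 PSU

Mass of salt is conserved:
Initial salt = 1,640×34.8 = 57,072
After stage 1: salt = 57,072 + 572×33.5 = 76,234; volume = 2,212 m³; S = 34.464 PSU
After stage 2: salt = 76,234 + 70.9×4.5 = 76,553.05; volume = 2,282.9 m³
S = 76,553.05 / 2,282.9 = 33.5332 PSU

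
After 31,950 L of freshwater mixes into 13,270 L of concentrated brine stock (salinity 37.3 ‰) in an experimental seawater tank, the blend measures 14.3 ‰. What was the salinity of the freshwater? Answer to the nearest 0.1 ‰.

4.7 ‰

Salt balance: 13,270×37.3 + 31,950×S = 45,220×14.3
494,971 + 31,950·S = 646,646
S = (646,646 − 494,971) / 31,950 = 4.7473 ‰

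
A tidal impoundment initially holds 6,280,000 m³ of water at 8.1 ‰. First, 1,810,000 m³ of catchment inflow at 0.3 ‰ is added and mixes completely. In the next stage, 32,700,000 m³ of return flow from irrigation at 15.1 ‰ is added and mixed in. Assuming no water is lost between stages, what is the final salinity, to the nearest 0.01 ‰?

13.37 ‰

Salt balance:
Initial salt = 6,280,000×8.1 = 50,868,000
After stage 1: salt = 50,868,000 + 1,810,000×0.3 = 51,411,000; volume = 8,090,000 m³; S = 6.355 ‰
After stage 2: salt = 51,411,000 + 32,700,000×15.1 = 545,181,000; volume = 40,790,000 m³
S = 545,181,000 / 40,790,000 = 13.3656 ‰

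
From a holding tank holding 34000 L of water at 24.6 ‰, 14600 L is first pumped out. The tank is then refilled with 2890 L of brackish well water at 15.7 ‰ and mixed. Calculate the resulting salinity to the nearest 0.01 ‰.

23.45 ‰

Remaining after removal: 19,400 L at 24.6 ‰ (salt = 477,240)
After addition: salt = 477,240 + 2,890×15.7 = 522,613; volume = 22,290 L
S = 522,613 / 22,290 = 23.4461 ‰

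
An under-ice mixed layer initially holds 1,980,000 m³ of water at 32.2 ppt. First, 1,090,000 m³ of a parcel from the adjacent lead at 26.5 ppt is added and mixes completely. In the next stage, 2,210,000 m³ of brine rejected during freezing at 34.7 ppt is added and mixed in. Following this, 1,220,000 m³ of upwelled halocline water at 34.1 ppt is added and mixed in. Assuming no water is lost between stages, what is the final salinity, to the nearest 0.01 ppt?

32.45 ppt

Conserving salt mass:
Initial salt = 1,980,000×32.2 = 63,756,000
After stage 1: salt = 63,756,000 + 1,090,000×26.5 = 92,641,000; volume = 3,070,000 m³; S = 30.176 ppt
After stage 2: salt = 92,641,000 + 2,210,000×34.7 = 169,328,000; volume = 5,280,000 m³; S = 32.07 ppt
After stage 3: salt = 169,328,000 + 1,220,000×34.1 = 210,930,000; volume = 6,500,000 m³
S = 210,930,000 / 6,500,000 = 32.4508 ppt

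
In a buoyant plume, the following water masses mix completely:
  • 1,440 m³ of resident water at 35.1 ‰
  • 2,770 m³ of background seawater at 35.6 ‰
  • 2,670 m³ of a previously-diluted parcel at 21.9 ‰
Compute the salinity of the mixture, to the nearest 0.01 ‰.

Salt balance:
salt = 1,440×35.1 + 2,770×35.6 + 2,670×21.9 = 50,544 + 98,612 + 58,473 = 207,629
volume = 1,440 + 2,770 + 2,670 = 6,880 m³
S = 207,629 / 6,880 = 30.1786 ‰

30.18 ‰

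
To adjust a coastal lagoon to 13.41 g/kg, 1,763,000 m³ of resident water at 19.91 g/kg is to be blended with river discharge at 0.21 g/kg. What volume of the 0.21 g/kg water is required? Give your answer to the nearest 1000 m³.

Salt balance: 1,763,000×19.91 + V×0.21 = (1,763,000+V)×13.41
35,101,330 + 0.21V = 23,641,830 + 13.41V
11,459,500 = 13.2V
V = 868,143.94 m³

868000 m³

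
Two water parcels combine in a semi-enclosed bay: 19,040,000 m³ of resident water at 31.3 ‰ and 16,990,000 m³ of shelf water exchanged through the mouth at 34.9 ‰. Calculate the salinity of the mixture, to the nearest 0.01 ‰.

33.00 ‰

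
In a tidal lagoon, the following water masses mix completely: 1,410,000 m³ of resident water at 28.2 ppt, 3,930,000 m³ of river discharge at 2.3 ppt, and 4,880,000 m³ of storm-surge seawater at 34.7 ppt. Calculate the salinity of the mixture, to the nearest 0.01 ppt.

21.34 ppt

Weighted by volume,
salt = 1,410,000×28.2 + 3,930,000×2.3 + 4,880,000×34.7 = 39,762,000 + 9,039,000 + 169,336,000 = 218,137,000
volume = 1,410,000 + 3,930,000 + 4,880,000 = 10,220,000 m³
S = 218,137,000 / 10,220,000 = 21.3441 ppt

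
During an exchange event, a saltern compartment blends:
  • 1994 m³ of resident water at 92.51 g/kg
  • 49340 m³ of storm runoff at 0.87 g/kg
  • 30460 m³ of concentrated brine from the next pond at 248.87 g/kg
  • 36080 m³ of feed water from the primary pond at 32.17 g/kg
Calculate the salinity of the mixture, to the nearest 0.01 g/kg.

Weighted by volume,
salt = 1,994×92.51 + 49,340×0.87 + 30,460×248.87 + 36,080×32.17 = 184,464.94 + 42,925.8 + 7,580,580.2 + 1,160,693.6 = 8,968,664.54
volume = 1,994 + 49,340 + 30,460 + 36,080 = 117,874 m³
S = 8,968,664.54 / 117,874 = 76.0869 g/kg

76.09 g/kg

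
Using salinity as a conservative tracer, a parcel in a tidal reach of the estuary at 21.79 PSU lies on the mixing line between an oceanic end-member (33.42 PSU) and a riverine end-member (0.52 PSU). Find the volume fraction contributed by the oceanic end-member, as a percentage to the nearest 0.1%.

Let g be the oceanic fraction. Salt balance per unit volume:
g×33.42 + (1−g)×0.52 = 21.79
g = (21.79 − 0.52) / (33.42 − 0.52) = 21.27/32.9 = 0.6465

64.7%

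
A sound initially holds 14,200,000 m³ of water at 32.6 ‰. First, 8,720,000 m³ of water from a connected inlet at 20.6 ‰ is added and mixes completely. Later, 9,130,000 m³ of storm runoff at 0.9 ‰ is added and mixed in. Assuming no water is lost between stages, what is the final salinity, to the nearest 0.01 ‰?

20.30 ‰

Weighted by volume,
Initial salt = 14,200,000×32.6 = 462,920,000
After stage 1: salt = 462,920,000 + 8,720,000×20.6 = 642,552,000; volume = 22,920,000 m³; S = 28.035 ‰
After stage 2: salt = 642,552,000 + 9,130,000×0.9 = 650,769,000; volume = 32,050,000 m³
S = 650,769,000 / 32,050,000 = 20.3048 ‰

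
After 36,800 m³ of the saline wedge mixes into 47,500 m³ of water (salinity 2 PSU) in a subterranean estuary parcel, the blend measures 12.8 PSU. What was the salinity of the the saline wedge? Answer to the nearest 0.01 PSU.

26.74 PSU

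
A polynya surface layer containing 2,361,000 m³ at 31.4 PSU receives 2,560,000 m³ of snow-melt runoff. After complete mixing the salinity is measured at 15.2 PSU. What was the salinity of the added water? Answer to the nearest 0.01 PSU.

0.26 PSU

Salt balance: 2,361,000×31.4 + 2,560,000×S = 4,921,000×15.2
74,135,400 + 2,560,000·S = 74,799,200
S = (74,799,200 − 74,135,400) / 2,560,000 = 0.2593 PSU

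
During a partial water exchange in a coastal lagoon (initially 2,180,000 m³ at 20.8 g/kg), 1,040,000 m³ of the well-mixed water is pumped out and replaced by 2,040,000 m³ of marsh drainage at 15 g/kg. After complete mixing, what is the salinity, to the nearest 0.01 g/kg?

17.08 g/kg

Remaining after removal: 1,140,000 m³ at 20.8 g/kg (salt = 23,712,000)
After addition: salt = 23,712,000 + 2,040,000×15 = 54,312,000; volume = 3,180,000 m³
S = 54,312,000 / 3,180,000 = 17.0792 g/kg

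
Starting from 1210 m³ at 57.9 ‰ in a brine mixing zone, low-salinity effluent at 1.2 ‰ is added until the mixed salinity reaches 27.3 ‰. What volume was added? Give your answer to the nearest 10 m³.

1420 m³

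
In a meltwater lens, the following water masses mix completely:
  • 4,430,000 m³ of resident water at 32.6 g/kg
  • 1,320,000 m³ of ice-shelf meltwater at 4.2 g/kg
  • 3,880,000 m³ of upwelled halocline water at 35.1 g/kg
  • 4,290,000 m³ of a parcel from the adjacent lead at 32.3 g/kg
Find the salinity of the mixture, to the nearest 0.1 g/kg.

Total salt / total volume:
salt = 4,430,000×32.6 + 1,320,000×4.2 + 3,880,000×35.1 + 4,290,000×32.3 = 144,418,000 + 5,544,000 + 136,188,000 + 138,567,000 = 424,717,000
volume = 4,430,000 + 1,320,000 + 3,880,000 + 4,290,000 = 13,920,000 m³
S = 424,717,000 / 13,920,000 = 30.511 g/kg

30.5 g/kg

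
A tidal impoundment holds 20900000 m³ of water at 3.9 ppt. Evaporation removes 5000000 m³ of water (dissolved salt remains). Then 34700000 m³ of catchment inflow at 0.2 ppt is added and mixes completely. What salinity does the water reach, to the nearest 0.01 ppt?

1.75 ppt

After evaporation: salt = 20,900,000×3.9 = 81,510,000; volume = 20,900,000 − 5,000,000 = 15,900,000 m³
After mixing: salt = 81,510,000 + 34,700,000×0.2 = 88,450,000; volume = 15,900,000 + 34,700,000 = 50,600,000 m³
S = 88,450,000 / 50,600,000 = 1.748 ppt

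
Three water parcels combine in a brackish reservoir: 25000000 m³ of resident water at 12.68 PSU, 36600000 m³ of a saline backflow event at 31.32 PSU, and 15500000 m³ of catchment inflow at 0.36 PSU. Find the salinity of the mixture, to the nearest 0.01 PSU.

By conservation of dissolved salt,
salt = 25,000,000×12.68 + 36,600,000×31.32 + 15,500,000×0.36 = 317,000,000 + 1,146,312,000 + 5,580,000 = 1,468,892,000
volume = 25,000,000 + 36,600,000 + 15,500,000 = 77,100,000 m³
S = 1,468,892,000 / 77,100,000 = 19.0518 PSU

19.05 PSU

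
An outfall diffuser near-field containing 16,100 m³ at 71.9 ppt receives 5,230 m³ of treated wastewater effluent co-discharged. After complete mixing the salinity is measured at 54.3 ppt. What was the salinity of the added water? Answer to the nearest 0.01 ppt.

0.12 ppt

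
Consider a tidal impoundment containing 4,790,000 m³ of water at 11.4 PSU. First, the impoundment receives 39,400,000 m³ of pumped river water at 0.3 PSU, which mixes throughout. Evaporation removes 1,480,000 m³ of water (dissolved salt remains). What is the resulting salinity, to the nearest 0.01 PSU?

After mixing: salt = 4,790,000×11.4 + 39,400,000×0.3 = 66,426,000; volume = 44,190,000 m³
After evaporation: salt unchanged = 66,426,000; volume = 44,190,000 − 1,480,000 = 42,710,000 m³
S = 66,426,000 / 42,710,000 = 1.5553 PSU

1.56 PSU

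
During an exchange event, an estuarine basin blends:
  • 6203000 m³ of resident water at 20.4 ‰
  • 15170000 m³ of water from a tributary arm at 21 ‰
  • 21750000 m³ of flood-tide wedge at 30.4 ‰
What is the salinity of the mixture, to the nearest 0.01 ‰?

25.65 ‰

Mass of salt is conserved:
salt = 6,203,000×20.4 + 15,170,000×21 + 21,750,000×30.4 = 126,541,200 + 318,570,000 + 661,200,000 = 1,106,311,200
volume = 6,203,000 + 15,170,000 + 21,750,000 = 43,123,000 m³
S = 1,106,311,200 / 43,123,000 = 25.6548 ‰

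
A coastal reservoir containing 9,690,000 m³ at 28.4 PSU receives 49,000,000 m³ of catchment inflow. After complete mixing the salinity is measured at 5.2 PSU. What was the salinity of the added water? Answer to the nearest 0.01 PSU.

0.61 PSU

Salt balance: 9,690,000×28.4 + 49,000,000×S = 58,690,000×5.2
275,196,000 + 49,000,000·S = 305,188,000
S = (305,188,000 − 275,196,000) / 49,000,000 = 0.6121 PSU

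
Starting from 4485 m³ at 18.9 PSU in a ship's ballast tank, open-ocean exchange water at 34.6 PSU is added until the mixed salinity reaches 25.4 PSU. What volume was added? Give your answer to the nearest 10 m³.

3170 m³

Salt balance: 4,485×18.9 + V×34.6 = (4,485+V)×25.4
84,766.5 + 34.6V = 113,919 + 25.4V
29,152.5 = 9.2V
V = 3,168.75 m³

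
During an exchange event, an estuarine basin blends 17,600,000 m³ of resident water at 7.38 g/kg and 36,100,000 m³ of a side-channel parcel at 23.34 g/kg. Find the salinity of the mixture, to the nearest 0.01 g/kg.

18.11 g/kg

Total salt / total volume:
salt = 17,600,000×7.38 + 36,100,000×23.34 = 129,888,000 + 842,574,000 = 972,462,000
volume = 17,600,000 + 36,100,000 = 53,700,000 m³
S = 972,462,000 / 53,700,000 = 18.1092 g/kg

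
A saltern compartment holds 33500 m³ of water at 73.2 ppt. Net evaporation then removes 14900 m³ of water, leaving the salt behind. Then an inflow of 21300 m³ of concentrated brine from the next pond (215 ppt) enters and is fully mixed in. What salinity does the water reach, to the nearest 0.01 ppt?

176.23 ppt

After evaporation: salt = 33,500×73.2 = 2,452,200; volume = 33,500 − 14,900 = 18,600 m³
After mixing: salt = 2,452,200 + 21,300×215 = 7,031,700; volume = 18,600 + 21,300 = 39,900 m³
S = 7,031,700 / 39,900 = 176.2331 ppt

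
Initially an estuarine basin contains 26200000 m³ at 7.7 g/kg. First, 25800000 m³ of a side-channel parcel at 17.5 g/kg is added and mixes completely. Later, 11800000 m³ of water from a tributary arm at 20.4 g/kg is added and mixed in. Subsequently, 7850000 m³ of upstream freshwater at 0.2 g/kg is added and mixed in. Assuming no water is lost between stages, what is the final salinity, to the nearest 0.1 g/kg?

Conserving salt mass:
Initial salt = 26,200,000×7.7 = 201,740,000
After stage 1: salt = 201,740,000 + 25,800,000×17.5 = 653,240,000; volume = 52,000,000 m³; S = 12.562 g/kg
After stage 2: salt = 653,240,000 + 11,800,000×20.4 = 893,960,000; volume = 63,800,000 m³; S = 14.012 g/kg
After stage 3: salt = 893,960,000 + 7,850,000×0.2 = 895,530,000; volume = 71,650,000 m³
S = 895,530,000 / 71,650,000 = 12.4987 g/kg

12.5 g/kg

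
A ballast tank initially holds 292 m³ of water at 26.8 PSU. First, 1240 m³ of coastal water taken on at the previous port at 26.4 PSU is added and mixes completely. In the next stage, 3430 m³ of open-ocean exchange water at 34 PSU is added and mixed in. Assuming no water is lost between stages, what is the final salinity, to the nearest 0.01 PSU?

Salt balance:
Initial salt = 292×26.8 = 7,825.6
After stage 1: salt = 7,825.6 + 1,240×26.4 = 40,561.6; volume = 1,532 m³; S = 26.476 PSU
After stage 2: salt = 40,561.6 + 3,430×34 = 157,181.6; volume = 4,962 m³
S = 157,181.6 / 4,962 = 31.6771 PSU

31.68 PSU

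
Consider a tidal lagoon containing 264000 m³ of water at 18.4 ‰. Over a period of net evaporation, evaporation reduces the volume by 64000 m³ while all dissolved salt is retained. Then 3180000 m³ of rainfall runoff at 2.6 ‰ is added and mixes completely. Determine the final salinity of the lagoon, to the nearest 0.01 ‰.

3.88 ‰

After evaporation: salt = 264,000×18.4 = 4,857,600; volume = 264,000 − 64,000 = 200,000 m³
After mixing: salt = 4,857,600 + 3,180,000×2.6 = 13,125,600; volume = 200,000 + 3,180,000 = 3,380,000 m³
S = 13,125,600 / 3,380,000 = 3.8833 ‰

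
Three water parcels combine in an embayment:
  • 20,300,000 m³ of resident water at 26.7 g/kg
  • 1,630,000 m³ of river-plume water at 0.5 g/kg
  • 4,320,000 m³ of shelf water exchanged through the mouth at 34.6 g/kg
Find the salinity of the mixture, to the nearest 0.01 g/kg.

26.37 g/kg

Conserving salt mass:
salt = 20,300,000×26.7 + 1,630,000×0.5 + 4,320,000×34.6 = 542,010,000 + 815,000 + 149,472,000 = 692,297,000
volume = 20,300,000 + 1,630,000 + 4,320,000 = 26,250,000 m³
S = 692,297,000 / 26,250,000 = 26.3732 g/kg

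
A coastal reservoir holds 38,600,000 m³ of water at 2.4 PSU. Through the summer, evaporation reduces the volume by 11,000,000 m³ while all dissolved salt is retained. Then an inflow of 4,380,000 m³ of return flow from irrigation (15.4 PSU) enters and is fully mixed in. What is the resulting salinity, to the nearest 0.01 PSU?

5.01 PSU

After evaporation: salt = 38,600,000×2.4 = 92,640,000; volume = 38,600,000 − 11,000,000 = 27,600,000 m³
After mixing: salt = 92,640,000 + 4,380,000×15.4 = 160,092,000; volume = 27,600,000 + 4,380,000 = 31,980,000 m³
S = 160,092,000 / 31,980,000 = 5.006 PSU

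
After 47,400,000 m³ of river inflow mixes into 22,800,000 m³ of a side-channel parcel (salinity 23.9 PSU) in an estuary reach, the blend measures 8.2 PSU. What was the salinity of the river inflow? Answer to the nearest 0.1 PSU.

Salt balance: 22,800,000×23.9 + 47,400,000×S = 70,200,000×8.2
544,920,000 + 47,400,000·S = 575,640,000
S = (575,640,000 − 544,920,000) / 47,400,000 = 0.6481 PSU

0.6 PSU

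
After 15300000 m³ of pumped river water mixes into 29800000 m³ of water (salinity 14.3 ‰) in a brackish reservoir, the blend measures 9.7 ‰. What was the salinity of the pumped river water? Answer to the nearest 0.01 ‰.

0.74 ‰

Salt balance: 29,800,000×14.3 + 15,300,000×S = 45,100,000×9.7
426,140,000 + 15,300,000·S = 437,470,000
S = (437,470,000 − 426,140,000) / 15,300,000 = 0.7405 ‰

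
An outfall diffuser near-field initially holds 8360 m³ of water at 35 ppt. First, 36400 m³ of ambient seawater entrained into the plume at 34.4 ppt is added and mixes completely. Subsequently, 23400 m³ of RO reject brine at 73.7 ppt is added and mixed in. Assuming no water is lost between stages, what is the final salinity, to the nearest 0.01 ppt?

Salt balance:
Initial salt = 8,360×35 = 292,600
After stage 1: salt = 292,600 + 36,400×34.4 = 1,544,760; volume = 44,760 m³; S = 34.512 ppt
After stage 2: salt = 1,544,760 + 23,400×73.7 = 3,269,340; volume = 68,160 m³
S = 3,269,340 / 68,160 = 47.9657 ppt

47.97 ppt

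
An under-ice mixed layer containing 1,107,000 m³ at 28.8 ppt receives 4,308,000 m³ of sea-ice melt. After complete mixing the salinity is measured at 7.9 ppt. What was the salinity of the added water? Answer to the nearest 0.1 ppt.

Salt balance: 1,107,000×28.8 + 4,308,000×S = 5,415,000×7.9
31,881,600 + 4,308,000·S = 42,778,500
S = (42,778,500 − 31,881,600) / 4,308,000 = 2.5295 ppt

2.5 ppt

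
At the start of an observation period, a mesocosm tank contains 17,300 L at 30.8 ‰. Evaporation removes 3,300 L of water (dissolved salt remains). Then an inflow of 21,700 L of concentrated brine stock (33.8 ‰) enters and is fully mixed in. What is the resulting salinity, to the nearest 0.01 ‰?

After evaporation: salt = 17,300×30.8 = 532,840; volume = 17,300 − 3,300 = 14,000 L
After mixing: salt = 532,840 + 21,700×33.8 = 1,266,300; volume = 14,000 + 21,700 = 35,700 L
S = 1,266,300 / 35,700 = 35.4706 ‰

35.47 ‰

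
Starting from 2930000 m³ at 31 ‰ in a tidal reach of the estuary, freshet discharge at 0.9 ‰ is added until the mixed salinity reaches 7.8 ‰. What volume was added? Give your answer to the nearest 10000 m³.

Salt balance: 2,930,000×31 + V×0.9 = (2,930,000+V)×7.8
90,830,000 + 0.9V = 22,854,000 + 7.8V
67,976,000 = 6.9V
V = 9,851,594.2 m³

9850000 m³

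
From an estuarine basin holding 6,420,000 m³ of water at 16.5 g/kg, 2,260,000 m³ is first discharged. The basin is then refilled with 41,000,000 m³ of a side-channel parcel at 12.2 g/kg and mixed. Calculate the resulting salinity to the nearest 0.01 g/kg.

12.60 g/kg

Remaining after removal: 4,160,000 m³ at 16.5 g/kg (salt = 68,640,000)
After addition: salt = 68,640,000 + 41,000,000×12.2 = 568,840,000; volume = 45,160,000 m³
S = 568,840,000 / 45,160,000 = 12.5961 g/kg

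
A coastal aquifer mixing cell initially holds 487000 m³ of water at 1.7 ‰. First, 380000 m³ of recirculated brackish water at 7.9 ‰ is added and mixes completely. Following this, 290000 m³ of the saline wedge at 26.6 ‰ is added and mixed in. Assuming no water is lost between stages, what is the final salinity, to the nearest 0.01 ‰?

9.98 ‰

Total salt / total volume:
Initial salt = 487,000×1.7 = 827,900
After stage 1: salt = 827,900 + 380,000×7.9 = 3,829,900; volume = 867,000 m³; S = 4.417 ‰
After stage 2: salt = 3,829,900 + 290,000×26.6 = 11,543,900; volume = 1,157,000 m³
S = 11,543,900 / 1,157,000 = 9.9774 ‰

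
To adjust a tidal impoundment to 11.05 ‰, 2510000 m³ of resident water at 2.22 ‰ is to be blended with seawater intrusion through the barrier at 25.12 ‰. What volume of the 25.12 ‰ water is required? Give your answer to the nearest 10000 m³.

1580000 m³

Salt balance: 2,510,000×2.22 + V×25.12 = (2,510,000+V)×11.05
5,572,200 + 25.12V = 27,735,500 + 11.05V
22,163,300 = 14.07V
V = 1,575,216.77 m³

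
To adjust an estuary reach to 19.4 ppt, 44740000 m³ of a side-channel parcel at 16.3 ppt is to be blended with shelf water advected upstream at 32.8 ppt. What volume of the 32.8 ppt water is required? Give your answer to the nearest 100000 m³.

Salt balance: 44,740,000×16.3 + V×32.8 = (44,740,000+V)×19.4
729,262,000 + 32.8V = 867,956,000 + 19.4V
138,694,000 = 13.4V
V = 10,350,298.51 m³

10400000 m³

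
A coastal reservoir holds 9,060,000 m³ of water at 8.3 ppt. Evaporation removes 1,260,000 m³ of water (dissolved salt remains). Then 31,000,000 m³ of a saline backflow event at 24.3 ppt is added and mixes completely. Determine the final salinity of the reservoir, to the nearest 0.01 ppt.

21.35 ppt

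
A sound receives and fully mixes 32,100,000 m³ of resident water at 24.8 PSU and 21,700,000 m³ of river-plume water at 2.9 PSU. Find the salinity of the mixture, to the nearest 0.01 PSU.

15.97 PSU

Mass of salt is conserved:
salt = 32,100,000×24.8 + 21,700,000×2.9 = 796,080,000 + 62,930,000 = 859,010,000
volume = 32,100,000 + 21,700,000 = 53,800,000 m³
S = 859,010,000 / 53,800,000 = 15.9667 PSU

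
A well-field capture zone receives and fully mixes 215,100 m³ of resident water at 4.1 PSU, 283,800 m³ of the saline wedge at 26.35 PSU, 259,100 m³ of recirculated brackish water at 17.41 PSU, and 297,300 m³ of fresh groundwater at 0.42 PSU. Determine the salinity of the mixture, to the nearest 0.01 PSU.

Total salt / total volume:
salt = 215,100×4.1 + 283,800×26.35 + 259,100×17.41 + 297,300×0.42 = 881,910 + 7,478,130 + 4,510,931 + 124,866 = 12,995,837
volume = 215,100 + 283,800 + 259,100 + 297,300 = 1,055,300 m³
S = 12,995,837 / 1,055,300 = 12.3148 PSU

12.31 PSU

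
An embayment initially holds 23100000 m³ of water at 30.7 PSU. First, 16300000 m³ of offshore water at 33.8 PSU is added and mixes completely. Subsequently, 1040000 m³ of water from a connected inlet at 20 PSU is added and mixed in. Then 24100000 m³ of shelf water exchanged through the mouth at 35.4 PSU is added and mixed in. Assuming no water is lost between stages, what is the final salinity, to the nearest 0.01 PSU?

33.07 PSU

Salt balance:
Initial salt = 23,100,000×30.7 = 709,170,000
After stage 1: salt = 709,170,000 + 16,300,000×33.8 = 1,260,110,000; volume = 39,400,000 m³; S = 31.982 PSU
After stage 2: salt = 1,260,110,000 + 1,040,000×20 = 1,280,910,000; volume = 40,440,000 m³; S = 31.674 PSU
After stage 3: salt = 1,280,910,000 + 24,100,000×35.4 = 2,134,050,000; volume = 64,540,000 m³
S = 2,134,050,000 / 64,540,000 = 33.0655 PSU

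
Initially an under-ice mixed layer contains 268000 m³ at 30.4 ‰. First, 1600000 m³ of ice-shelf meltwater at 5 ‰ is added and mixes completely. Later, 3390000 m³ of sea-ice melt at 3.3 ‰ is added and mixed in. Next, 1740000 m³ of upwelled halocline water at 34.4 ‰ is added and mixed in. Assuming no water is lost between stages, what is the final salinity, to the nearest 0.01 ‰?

12.46 ‰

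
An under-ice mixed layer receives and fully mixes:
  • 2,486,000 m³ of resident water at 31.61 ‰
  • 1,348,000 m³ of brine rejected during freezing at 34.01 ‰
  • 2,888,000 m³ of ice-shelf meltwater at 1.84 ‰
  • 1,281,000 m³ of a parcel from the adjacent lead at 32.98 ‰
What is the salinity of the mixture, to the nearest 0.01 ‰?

Mass of salt is conserved:
salt = 2,486,000×31.61 + 1,348,000×34.01 + 2,888,000×1.84 + 1,281,000×32.98 = 78,582,460 + 45,845,480 + 5,313,920 + 42,247,380 = 171,989,240
volume = 2,486,000 + 1,348,000 + 2,888,000 + 1,281,000 = 8,003,000 m³
S = 171,989,240 / 8,003,000 = 21.4906 ‰

21.49 ‰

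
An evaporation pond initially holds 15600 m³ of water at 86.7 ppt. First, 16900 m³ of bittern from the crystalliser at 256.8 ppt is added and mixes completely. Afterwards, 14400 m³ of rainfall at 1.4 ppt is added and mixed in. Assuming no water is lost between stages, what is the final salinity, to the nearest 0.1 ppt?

Mass of salt is conserved:
Initial salt = 15,600×86.7 = 1,352,520
After stage 1: salt = 1,352,520 + 16,900×256.8 = 5,692,440; volume = 32,500 m³; S = 175.152 ppt
After stage 2: salt = 5,692,440 + 14,400×1.4 = 5,712,600; volume = 46,900 m³
S = 5,712,600 / 46,900 = 121.8038 ppt

121.8 ppt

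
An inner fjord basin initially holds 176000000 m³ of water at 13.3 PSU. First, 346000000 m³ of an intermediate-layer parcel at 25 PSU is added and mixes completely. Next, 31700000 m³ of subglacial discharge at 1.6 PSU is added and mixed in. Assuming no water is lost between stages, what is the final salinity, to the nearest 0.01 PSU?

19.94 PSU

Mass of salt is conserved:
Initial salt = 176,000,000×13.3 = 2,340,800,000
After stage 1: salt = 2,340,800,000 + 346,000,000×25 = 10,990,800,000; volume = 522,000,000 m³; S = 21.055 PSU
After stage 2: salt = 10,990,800,000 + 31,700,000×1.6 = 11,041,520,000; volume = 553,700,000 m³
S = 11,041,520,000 / 553,700,000 = 19.9413 PSU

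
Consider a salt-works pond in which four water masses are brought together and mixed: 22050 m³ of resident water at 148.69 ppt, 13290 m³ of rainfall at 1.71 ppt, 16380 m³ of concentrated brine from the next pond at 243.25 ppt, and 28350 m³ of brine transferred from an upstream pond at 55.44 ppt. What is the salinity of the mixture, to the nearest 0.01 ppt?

110.62 ppt

By conservation of dissolved salt,
salt = 22,050×148.69 + 13,290×1.71 + 16,380×243.25 + 28,350×55.44 = 3,278,614.5 + 22,725.9 + 3,984,435 + 1,571,724 = 8,857,499.4
volume = 22,050 + 13,290 + 16,380 + 28,350 = 80,070 m³
S = 8,857,499.4 / 80,070 = 110.6219 ppt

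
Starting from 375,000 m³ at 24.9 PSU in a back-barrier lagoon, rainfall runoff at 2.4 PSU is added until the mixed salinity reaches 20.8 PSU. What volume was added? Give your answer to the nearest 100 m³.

Salt balance: 375,000×24.9 + V×2.4 = (375,000+V)×20.8
9,337,500 + 2.4V = 7,800,000 + 20.8V
1,537,500 = 18.4V
V = 83,559.78 m³

83600 m³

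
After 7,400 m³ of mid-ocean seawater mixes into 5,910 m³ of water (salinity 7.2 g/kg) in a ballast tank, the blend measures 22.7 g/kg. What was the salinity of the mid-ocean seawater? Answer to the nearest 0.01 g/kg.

Salt balance: 5,910×7.2 + 7,400×S = 13,310×22.7
42,552 + 7,400·S = 302,137
S = (302,137 − 42,552) / 7,400 = 35.0791 g/kg

35.08 g/kg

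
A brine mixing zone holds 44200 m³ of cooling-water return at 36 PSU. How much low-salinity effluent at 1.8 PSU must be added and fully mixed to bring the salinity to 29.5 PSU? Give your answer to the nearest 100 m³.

Salt balance: 44,200×36 + V×1.8 = (44,200+V)×29.5
1,591,200 + 1.8V = 1,303,900 + 29.5V
287,300 = 27.7V
V = 10,371.84 m³

10400 m³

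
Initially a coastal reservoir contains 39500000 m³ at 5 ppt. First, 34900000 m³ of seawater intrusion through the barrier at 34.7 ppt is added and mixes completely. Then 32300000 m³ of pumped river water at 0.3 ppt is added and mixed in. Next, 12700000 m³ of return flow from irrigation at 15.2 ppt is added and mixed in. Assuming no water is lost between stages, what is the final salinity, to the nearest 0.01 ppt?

Mass of salt is conserved:
Initial salt = 39,500,000×5 = 197,500,000
After stage 1: salt = 197,500,000 + 34,900,000×34.7 = 1,408,530,000; volume = 74,400,000 m³; S = 18.932 ppt
After stage 2: salt = 1,408,530,000 + 32,300,000×0.3 = 1,418,220,000; volume = 106,700,000 m³; S = 13.292 ppt
After stage 3: salt = 1,418,220,000 + 12,700,000×15.2 = 1,611,260,000; volume = 119,400,000 m³
S = 1,611,260,000 / 119,400,000 = 13.4946 ppt

13.49 ppt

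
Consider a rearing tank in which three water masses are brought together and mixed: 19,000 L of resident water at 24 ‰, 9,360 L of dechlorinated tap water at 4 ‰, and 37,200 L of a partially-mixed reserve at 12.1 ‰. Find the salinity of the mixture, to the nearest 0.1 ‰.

14.4 ‰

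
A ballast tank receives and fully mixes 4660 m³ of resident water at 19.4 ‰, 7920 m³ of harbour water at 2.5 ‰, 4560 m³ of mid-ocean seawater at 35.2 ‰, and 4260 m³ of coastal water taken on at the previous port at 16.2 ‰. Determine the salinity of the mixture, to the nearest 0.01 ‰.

15.88 ‰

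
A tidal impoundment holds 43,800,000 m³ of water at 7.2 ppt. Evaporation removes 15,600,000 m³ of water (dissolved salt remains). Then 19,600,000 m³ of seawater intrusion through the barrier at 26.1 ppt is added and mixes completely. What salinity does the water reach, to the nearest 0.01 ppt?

After evaporation: salt = 43,800,000×7.2 = 315,360,000; volume = 43,800,000 − 15,600,000 = 28,200,000 m³
After mixing: salt = 315,360,000 + 19,600,000×26.1 = 826,920,000; volume = 28,200,000 + 19,600,000 = 47,800,000 m³
S = 826,920,000 / 47,800,000 = 17.2996 ppt

17.30 ppt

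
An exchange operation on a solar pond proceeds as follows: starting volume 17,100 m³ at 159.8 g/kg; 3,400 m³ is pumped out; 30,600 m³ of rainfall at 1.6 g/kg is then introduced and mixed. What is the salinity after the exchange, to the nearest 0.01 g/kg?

50.52 g/kg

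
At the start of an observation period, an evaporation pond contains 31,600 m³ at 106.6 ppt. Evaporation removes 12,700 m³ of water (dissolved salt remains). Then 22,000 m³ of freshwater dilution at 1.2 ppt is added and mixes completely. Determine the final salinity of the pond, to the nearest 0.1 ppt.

After evaporation: salt = 31,600×106.6 = 3,368,560; volume = 31,600 − 12,700 = 18,900 m³
After mixing: salt = 3,368,560 + 22,000×1.2 = 3,394,960; volume = 18,900 + 22,000 = 40,900 m³
S = 3,394,960 / 40,900 = 83.0064 ppt

83.0 ppt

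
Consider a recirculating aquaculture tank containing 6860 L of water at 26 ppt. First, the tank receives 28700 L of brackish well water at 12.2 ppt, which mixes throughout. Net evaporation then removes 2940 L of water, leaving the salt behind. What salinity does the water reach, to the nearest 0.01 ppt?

16.20 ppt

After mixing: salt = 6,860×26 + 28,700×12.2 = 528,500; volume = 35,560 L
After evaporation: salt unchanged = 528,500; volume = 35,560 − 2,940 = 32,620 L
S = 528,500 / 32,620 = 16.2017 ppt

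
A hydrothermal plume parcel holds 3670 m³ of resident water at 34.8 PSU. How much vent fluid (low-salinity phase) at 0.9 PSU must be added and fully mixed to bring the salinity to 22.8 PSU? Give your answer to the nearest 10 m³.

Salt balance: 3,670×34.8 + V×0.9 = (3,670+V)×22.8
127,716 + 0.9V = 83,676 + 22.8V
44,040 = 21.9V
V = 2,010.96 m³

2010 m³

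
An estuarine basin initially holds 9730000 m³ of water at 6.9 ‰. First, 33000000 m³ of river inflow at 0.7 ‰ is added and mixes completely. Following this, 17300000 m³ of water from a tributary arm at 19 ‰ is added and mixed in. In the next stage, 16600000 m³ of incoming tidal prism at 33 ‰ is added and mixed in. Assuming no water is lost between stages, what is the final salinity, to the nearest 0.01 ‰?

12.62 ‰

Conserving salt mass:
Initial salt = 9,730,000×6.9 = 67,137,000
After stage 1: salt = 67,137,000 + 33,000,000×0.7 = 90,237,000; volume = 42,730,000 m³; S = 2.112 ‰
After stage 2: salt = 90,237,000 + 17,300,000×19 = 418,937,000; volume = 60,030,000 m³; S = 6.979 ‰
After stage 3: salt = 418,937,000 + 16,600,000×33 = 966,737,000; volume = 76,630,000 m³
S = 966,737,000 / 76,630,000 = 12.6156 ‰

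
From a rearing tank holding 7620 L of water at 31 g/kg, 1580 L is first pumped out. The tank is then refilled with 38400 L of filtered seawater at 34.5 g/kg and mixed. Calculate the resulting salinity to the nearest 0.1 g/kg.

34.0 g/kg

Remaining after removal: 6,040 L at 31 g/kg (salt = 187,240)
After addition: salt = 187,240 + 38,400×34.5 = 1,512,040; volume = 44,440 L
S = 1,512,040 / 44,440 = 34.0243 g/kg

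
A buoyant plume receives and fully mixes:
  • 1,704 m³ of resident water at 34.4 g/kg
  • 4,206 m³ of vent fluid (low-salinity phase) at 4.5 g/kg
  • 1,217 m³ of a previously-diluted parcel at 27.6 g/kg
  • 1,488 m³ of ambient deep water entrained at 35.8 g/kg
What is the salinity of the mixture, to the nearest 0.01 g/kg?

Total salt / total volume:
salt = 1,704×34.4 + 4,206×4.5 + 1,217×27.6 + 1,488×35.8 = 58,617.6 + 18,927 + 33,589.2 + 53,270.4 = 164,404.2
volume = 1,704 + 4,206 + 1,217 + 1,488 = 8,615 m³
S = 164,404.2 / 8,615 = 19.0835 g/kg

19.08 g/kg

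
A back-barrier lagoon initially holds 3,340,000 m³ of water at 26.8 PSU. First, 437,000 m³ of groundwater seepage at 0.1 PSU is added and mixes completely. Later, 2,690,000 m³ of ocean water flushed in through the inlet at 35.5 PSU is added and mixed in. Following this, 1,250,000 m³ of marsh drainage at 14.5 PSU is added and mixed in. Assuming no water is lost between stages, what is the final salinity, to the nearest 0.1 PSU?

26.3 PSU

By conservation of dissolved salt,
Initial salt = 3,340,000×26.8 = 89,512,000
After stage 1: salt = 89,512,000 + 437,000×0.1 = 89,555,700; volume = 3,777,000 m³; S = 23.711 PSU
After stage 2: salt = 89,555,700 + 2,690,000×35.5 = 185,050,700; volume = 6,467,000 m³; S = 28.615 PSU
After stage 3: salt = 185,050,700 + 1,250,000×14.5 = 203,175,700; volume = 7,717,000 m³
S = 203,175,700 / 7,717,000 = 26.3283 PSU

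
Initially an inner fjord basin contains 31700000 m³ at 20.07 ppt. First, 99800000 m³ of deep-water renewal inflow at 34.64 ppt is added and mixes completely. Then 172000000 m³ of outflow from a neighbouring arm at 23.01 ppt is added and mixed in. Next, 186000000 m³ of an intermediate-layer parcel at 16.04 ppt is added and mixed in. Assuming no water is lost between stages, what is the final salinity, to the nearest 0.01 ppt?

22.54 ppt

Total salt / total volume:
Initial salt = 31,700,000×20.07 = 636,219,000
After stage 1: salt = 636,219,000 + 99,800,000×34.64 = 4,093,291,000; volume = 131,500,000 m³; S = 31.128 ppt
After stage 2: salt = 4,093,291,000 + 172,000,000×23.01 = 8,051,011,000; volume = 303,500,000 m³; S = 26.527 ppt
After stage 3: salt = 8,051,011,000 + 186,000,000×16.04 = 11,034,451,000; volume = 489,500,000 m³
S = 11,034,451,000 / 489,500,000 = 22.5423 ppt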